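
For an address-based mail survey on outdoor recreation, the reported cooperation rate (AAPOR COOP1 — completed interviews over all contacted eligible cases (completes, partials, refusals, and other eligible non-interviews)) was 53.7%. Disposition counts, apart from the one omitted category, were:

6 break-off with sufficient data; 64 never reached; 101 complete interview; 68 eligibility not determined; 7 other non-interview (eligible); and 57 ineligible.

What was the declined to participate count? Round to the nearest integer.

COOP1 = 101 / D = 0.537
D = 101 / 0.537 = 188.1
Rest of base = 114
declined to participate = 188.1 − 114 ≈ 74

74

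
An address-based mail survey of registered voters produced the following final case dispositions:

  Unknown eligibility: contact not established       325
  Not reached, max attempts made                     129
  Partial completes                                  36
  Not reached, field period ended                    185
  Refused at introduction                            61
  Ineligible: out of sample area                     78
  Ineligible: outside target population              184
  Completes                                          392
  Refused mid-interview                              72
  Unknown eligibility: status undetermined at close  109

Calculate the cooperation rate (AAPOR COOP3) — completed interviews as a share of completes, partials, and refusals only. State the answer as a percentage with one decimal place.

Declined to participate = 61 + 72 = 133
No answer / not reached = 185 + 129 = 314
Eligibility not determined = 325 + 109 = 434
Out of scope = 184 + 78 = 262
Numerator → 392
Denom → 392 + 36 + 133 = 561
COOP3 = 392 / 561 = 0.6988

69.9%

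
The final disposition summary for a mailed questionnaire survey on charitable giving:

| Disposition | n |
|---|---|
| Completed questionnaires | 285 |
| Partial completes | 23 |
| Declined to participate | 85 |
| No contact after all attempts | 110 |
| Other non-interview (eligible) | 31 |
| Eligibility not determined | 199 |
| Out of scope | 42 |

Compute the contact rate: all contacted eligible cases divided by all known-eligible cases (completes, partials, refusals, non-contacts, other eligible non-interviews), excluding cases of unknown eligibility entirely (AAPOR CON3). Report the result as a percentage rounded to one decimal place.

79.4%

Numerator: 285 + 23 + 85 + 31 = 424
Base: 285 + 23 + 85 + 110 + 31 = 534
CON3 = 424 / 534 = 0.7940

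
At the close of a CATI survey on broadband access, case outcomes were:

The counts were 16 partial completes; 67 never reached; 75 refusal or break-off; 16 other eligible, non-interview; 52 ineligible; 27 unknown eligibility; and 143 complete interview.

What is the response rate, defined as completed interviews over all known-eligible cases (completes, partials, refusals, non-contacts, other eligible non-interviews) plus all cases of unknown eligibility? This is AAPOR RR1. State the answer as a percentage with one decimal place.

Num → 143
Denom → 143 + 16 + 75 + 67 + 16 + 27 = 344
RR1 = 143 / 344 = 0.4157

41.6%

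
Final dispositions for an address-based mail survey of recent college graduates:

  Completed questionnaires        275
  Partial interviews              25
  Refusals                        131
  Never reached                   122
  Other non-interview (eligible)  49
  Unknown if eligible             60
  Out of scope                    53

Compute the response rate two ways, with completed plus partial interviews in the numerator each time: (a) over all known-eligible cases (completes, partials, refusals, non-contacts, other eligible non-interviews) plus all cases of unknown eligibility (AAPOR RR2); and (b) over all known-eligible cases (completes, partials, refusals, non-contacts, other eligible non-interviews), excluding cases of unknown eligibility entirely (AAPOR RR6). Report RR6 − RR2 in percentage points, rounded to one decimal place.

4.5

Top → 275 + 25 = 300
Base → 275 + 25 + 131 + 122 + 49 + 60 = 662
RR2 = 300 / 662 = 0.4532
Base → 275 + 25 + 131 + 122 + 49 = 602
RR6 = 300 / 602 = 0.4983
Difference = 49.83 − 45.32 = 4.51 percentage points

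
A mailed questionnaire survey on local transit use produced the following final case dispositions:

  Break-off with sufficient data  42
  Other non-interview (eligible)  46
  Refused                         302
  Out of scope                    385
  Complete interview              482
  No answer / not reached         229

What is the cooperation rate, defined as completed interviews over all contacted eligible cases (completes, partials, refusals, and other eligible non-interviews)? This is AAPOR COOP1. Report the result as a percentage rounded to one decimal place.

55.3%

Num = 482
Denom = 482 + 42 + 302 + 46 = 872
COOP1 = 482 / 872 = 0.5528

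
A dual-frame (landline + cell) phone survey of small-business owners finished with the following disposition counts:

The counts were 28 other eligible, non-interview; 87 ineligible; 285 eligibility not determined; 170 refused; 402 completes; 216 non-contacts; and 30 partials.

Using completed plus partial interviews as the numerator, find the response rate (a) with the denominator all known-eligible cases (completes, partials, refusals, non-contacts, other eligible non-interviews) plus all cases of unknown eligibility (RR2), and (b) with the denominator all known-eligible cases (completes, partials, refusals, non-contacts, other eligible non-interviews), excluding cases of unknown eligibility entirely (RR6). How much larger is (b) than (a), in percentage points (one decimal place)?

Num = 402 + 30 = 432
Denominator = 402 + 30 + 170 + 216 + 28 + 285 = 1131
RR2 = 432 / 1131 = 0.3820
Denominator = 402 + 30 + 170 + 216 + 28 = 846
RR6 = 432 / 846 = 0.5106
Difference = 51.06 − 38.20 = 12.86 percentage points

12.9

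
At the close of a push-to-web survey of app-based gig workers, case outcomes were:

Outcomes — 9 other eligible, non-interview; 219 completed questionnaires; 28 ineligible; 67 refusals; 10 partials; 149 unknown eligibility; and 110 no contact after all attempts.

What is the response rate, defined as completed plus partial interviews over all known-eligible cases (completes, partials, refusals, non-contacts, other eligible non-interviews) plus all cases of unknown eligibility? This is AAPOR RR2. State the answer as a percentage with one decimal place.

40.6%

Numerator = 219 + 10 = 229
Base = 219 + 10 + 67 + 110 + 9 + 149 = 564
RR2 = 229 / 564 = 0.4060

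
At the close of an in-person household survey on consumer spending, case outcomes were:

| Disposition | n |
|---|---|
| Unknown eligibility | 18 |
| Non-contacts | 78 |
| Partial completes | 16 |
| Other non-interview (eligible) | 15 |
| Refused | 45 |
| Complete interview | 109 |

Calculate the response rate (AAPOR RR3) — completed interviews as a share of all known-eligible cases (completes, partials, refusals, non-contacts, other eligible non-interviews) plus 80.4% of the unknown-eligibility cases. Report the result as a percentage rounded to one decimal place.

Num → 109
Eligible (known) → 109 + 16 + 45 + 78 + 15 = 263
Eligible share of unknowns → 0.8040 × 18 = 14.47
Denominator → 263 + 14.47 = 277.47
RR3 = 109 / 277.47 = 0.3928

39.3%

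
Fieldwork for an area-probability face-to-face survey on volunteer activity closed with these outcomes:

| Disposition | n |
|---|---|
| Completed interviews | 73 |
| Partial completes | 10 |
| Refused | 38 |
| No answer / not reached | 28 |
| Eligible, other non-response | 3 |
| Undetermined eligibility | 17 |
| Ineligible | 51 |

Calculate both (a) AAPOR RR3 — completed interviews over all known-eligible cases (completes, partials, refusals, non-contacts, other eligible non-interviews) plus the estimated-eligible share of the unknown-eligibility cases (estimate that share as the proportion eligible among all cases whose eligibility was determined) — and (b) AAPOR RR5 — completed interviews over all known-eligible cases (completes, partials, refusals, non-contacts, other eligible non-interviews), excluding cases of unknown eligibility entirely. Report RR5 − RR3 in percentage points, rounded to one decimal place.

3.7

Top = 73
Known eligible = 73 + 10 + 38 + 28 + 3 = 152
e = 152 / (152 + 51) = 152 / 203 = 0.7488
Estimated eligible among unknowns = 0.7488 × 17 = 12.73
Denominator = 152 + 12.73 = 164.73
RR3 = 73 / 164.73 = 0.4431
Denominator = 73 + 10 + 38 + 28 + 3 = 152
RR5 = 73 / 152 = 0.4803
Difference = 48.03 − 44.31 = 3.72 percentage points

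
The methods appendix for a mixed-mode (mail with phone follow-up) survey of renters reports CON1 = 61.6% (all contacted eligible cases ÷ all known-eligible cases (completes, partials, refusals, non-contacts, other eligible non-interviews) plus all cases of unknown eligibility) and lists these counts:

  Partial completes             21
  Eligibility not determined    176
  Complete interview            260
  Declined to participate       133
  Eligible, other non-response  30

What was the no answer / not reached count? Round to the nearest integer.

101

Num = 260 + 21 + 133 + 30 = 444
CON1 = 444 / D = 0.616
D = 444 / 0.616 = 720.8
Other denominator terms total 620
no answer / not reached = 720.8 − 620 ≈ 101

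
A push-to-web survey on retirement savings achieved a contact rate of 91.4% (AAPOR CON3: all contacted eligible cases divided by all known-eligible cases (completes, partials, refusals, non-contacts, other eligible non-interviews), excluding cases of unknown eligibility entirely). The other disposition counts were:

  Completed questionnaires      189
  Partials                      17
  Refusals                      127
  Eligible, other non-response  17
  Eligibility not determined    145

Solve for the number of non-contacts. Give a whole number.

Num: 189 + 17 + 127 + 17 = 350
CON3 = 350 / D = 0.914
D = 350 / 0.914 = 382.9
Other denominator terms total 350
non-contacts = 382.9 − 350 ≈ 33

33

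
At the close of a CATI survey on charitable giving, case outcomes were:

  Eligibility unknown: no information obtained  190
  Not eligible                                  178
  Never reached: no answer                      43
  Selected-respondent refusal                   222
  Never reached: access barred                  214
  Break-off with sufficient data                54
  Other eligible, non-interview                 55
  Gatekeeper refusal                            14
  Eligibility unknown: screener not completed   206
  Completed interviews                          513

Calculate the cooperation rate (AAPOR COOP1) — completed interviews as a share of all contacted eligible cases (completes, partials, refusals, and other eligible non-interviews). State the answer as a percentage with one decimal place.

59.8%

Refusal or break-off = 14 + 222 = 236
No contact after all attempts = 43 + 214 = 257
Eligibility not determined = 206 + 190 = 396
Num → 513
Denom → 513 + 54 + 236 + 55 = 858
COOP1 = 513 / 858 = 0.5979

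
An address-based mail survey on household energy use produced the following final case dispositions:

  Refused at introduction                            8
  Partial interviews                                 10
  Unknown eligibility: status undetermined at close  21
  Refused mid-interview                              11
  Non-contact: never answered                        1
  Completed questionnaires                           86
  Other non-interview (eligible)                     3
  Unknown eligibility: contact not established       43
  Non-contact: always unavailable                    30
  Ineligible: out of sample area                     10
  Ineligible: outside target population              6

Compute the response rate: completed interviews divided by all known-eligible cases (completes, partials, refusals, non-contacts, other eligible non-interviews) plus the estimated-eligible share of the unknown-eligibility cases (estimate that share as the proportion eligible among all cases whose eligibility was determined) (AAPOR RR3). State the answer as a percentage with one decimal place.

Refused = 8 + 11 = 19
Never reached = 1 + 30 = 31
Eligibility not determined = 43 + 21 = 64
Screened out, ineligible = 6 + 10 = 16
Num: 86
Determined eligible: 86 + 10 + 19 + 31 + 3 = 149
e = 149 / (149 + 16) = 149 / 165 = 0.9030
Eligible share of unknowns: 0.9030 × 64 = 57.79
Denominator: 149 + 57.79 = 206.79
RR3 = 86 / 206.79 = 0.4159

41.6%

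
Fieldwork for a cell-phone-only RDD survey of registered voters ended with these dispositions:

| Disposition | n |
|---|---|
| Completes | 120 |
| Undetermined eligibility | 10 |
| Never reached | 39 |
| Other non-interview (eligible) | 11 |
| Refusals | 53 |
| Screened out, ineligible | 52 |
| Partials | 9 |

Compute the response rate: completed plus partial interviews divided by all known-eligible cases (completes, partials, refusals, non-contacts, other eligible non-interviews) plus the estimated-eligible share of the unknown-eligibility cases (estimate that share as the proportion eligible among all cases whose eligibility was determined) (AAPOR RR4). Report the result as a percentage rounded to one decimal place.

53.7%

Top: 120 + 9 = 129
Known eligible: 120 + 9 + 53 + 39 + 11 = 232
e = 232 / (232 + 52) = 232 / 284 = 0.8169
Estimated eligible among unknowns: 0.8169 × 10 = 8.17
Denom: 232 + 8.17 = 240.17
RR4 = 129 / 240.17 = 0.5371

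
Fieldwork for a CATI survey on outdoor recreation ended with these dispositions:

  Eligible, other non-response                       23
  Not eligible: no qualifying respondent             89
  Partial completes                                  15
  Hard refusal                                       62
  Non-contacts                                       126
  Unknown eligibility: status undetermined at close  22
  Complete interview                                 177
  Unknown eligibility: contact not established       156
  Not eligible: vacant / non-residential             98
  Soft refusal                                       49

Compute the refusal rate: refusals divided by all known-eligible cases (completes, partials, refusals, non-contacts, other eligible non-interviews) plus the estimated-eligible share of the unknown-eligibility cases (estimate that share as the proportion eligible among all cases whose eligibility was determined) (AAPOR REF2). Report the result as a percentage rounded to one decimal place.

19.2%

Refusal or break-off = 62 + 49 = 111
Unknown eligibility = 156 + 22 = 178
Ineligible = 89 + 98 = 187
Top: 111
Known eligible: 177 + 15 + 111 + 126 + 23 = 452
e = 452 / (452 + 187) = 452 / 639 = 0.7074
Estimated eligible among unknowns: 0.7074 × 178 = 125.92
Denom: 452 + 125.92 = 577.92
REF2 = 111 / 577.92 = 0.1921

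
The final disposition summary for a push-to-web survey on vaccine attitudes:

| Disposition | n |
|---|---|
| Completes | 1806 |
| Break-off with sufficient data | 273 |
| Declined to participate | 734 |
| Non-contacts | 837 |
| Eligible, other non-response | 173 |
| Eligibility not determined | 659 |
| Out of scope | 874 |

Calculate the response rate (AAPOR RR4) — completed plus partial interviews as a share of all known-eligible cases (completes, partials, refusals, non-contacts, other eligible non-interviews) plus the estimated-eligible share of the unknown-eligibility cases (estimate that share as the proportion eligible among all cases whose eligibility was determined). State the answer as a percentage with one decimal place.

Numerator = 1806 + 273 = 2079
Determined eligible = 1806 + 273 + 734 + 837 + 173 = 3823
e = 3823 / (3823 + 874) = 3823 / 4697 = 0.8139
Eligible share of unknowns = 0.8139 × 659 = 536.36
Denom = 3823 + 536.36 = 4359.36
RR4 = 2079 / 4359.36 = 0.4769

47.7%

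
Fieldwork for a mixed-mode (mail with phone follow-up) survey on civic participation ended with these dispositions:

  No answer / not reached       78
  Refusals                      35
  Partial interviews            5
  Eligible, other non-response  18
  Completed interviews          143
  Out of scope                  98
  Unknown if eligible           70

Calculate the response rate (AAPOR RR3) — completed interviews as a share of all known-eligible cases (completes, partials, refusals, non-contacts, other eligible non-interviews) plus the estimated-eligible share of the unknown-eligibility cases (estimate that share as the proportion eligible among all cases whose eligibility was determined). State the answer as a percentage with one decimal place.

43.2%

Top → 143
Eligible (known) → 143 + 5 + 35 + 78 + 18 = 279
e = 279 / (279 + 98) = 279 / 377 = 0.7401
Estimated eligible among unknowns → 0.7401 × 70 = 51.81
Denominator → 279 + 51.81 = 330.81
RR3 = 143 / 330.81 = 0.4323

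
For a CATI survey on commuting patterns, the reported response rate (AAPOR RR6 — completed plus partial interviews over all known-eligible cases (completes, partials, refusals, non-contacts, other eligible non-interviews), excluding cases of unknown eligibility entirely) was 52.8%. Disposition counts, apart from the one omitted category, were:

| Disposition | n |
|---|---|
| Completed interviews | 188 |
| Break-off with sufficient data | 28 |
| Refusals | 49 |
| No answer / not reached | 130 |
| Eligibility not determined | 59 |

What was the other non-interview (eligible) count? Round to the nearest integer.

14

Num = 188 + 28 = 216
RR6 = 216 / D = 0.528
D = 216 / 0.528 = 409.1
Remaining denominator categories sum to 395
other non-interview (eligible) = 409.1 − 395 ≈ 14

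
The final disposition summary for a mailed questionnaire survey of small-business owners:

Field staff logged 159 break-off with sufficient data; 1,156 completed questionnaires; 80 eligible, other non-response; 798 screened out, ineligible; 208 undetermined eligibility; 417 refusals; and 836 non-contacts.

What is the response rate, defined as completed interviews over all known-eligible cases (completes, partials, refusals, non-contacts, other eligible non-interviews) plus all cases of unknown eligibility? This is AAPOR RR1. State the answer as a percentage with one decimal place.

40.5%

Top: 1156
Base: 1156 + 159 + 417 + 836 + 80 + 208 = 2856
RR1 = 1156 / 2856 = 0.4048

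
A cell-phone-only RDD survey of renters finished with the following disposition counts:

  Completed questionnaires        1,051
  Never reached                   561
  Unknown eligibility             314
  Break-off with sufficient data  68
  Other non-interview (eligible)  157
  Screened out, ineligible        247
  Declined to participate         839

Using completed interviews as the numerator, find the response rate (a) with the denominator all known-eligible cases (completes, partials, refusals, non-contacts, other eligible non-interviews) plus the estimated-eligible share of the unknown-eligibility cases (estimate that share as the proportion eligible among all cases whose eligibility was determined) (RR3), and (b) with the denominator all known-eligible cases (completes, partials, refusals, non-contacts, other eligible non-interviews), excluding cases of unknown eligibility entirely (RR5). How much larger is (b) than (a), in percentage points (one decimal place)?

3.8

Num → 1051
Determined eligible → 1051 + 68 + 839 + 561 + 157 = 2676
e = 2676 / (2676 + 247) = 2676 / 2923 = 0.9155
Estimated eligible among unknowns → 0.9155 × 314 = 287.47
Base → 2676 + 287.47 = 2963.47
RR3 = 1051 / 2963.47 = 0.3547
Base → 1051 + 68 + 839 + 561 + 157 = 2676
RR5 = 1051 / 2676 = 0.3928
Difference = 39.28 − 35.47 = 3.81 percentage points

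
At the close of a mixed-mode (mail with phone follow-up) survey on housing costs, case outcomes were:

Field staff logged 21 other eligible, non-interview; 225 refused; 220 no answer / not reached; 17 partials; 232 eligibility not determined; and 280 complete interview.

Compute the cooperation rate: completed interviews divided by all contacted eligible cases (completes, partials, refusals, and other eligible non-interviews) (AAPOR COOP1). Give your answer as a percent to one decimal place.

51.6%

Numerator = 280
Denom = 280 + 17 + 225 + 21 = 543
COOP1 = 280 / 543 = 0.5157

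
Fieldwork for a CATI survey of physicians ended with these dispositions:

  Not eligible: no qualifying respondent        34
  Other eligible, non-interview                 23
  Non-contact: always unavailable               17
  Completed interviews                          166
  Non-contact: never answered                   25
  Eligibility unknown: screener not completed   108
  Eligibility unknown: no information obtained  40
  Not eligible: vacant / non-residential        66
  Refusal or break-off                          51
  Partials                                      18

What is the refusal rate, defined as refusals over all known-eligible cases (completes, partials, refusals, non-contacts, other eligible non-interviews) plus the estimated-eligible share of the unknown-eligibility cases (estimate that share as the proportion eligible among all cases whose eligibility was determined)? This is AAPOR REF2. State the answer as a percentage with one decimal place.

No answer / not reached = 25 + 17 = 42
Unknown eligibility = 108 + 40 = 148
Screened out, ineligible = 34 + 66 = 100
Numerator = 51
Determined eligible = 166 + 18 + 51 + 42 + 23 = 300
e = 300 / (300 + 100) = 300 / 400 = 0.7500
Estimated eligible among unknowns = 0.7500 × 148 = 111.00
Denom = 300 + 111.00 = 411.00
REF2 = 51 / 411.00 = 0.1241

12.4%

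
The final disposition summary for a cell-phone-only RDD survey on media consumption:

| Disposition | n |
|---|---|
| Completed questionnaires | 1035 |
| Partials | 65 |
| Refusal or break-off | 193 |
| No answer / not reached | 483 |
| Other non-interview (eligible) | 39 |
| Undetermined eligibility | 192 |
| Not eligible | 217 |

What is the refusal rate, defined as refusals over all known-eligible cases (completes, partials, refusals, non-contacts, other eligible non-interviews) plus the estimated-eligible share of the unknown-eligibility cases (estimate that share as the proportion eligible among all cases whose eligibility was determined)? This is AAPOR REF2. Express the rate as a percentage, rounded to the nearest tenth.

Top → 193
Determined eligible → 1035 + 65 + 193 + 483 + 39 = 1815
e = 1815 / (1815 + 217) = 1815 / 2032 = 0.8932
Eligible share of unknowns → 0.8932 × 192 = 171.49
Denominator → 1815 + 171.49 = 1986.49
REF2 = 193 / 1986.49 = 0.0972

9.7%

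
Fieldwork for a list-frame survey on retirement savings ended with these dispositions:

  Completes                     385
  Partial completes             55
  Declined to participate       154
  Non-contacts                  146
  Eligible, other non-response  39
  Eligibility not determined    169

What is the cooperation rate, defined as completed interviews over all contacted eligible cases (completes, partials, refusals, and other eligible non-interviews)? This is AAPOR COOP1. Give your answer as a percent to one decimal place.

60.8%

Num: 385
Denominator: 385 + 55 + 154 + 39 = 633
COOP1 = 385 / 633 = 0.6082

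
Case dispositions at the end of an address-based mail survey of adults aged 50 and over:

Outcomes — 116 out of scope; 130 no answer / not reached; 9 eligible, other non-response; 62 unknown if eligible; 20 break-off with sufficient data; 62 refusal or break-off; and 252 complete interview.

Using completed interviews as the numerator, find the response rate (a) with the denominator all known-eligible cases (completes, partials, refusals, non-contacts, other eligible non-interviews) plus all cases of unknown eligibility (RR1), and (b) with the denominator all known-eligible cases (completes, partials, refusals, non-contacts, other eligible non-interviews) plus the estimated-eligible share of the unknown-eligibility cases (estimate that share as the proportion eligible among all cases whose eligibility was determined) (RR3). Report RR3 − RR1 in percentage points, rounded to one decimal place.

Numerator: 252
Denom: 252 + 20 + 62 + 130 + 9 + 62 = 535
RR1 = 252 / 535 = 0.4710
Eligible (known): 252 + 20 + 62 + 130 + 9 = 473
e = 473 / (473 + 116) = 473 / 589 = 0.8031
Eligible share of unknowns: 0.8031 × 62 = 49.79
Denom: 473 + 49.79 = 522.79
RR3 = 252 / 522.79 = 0.4820
Difference = 48.20 − 47.10 = 1.10 percentage points

1.1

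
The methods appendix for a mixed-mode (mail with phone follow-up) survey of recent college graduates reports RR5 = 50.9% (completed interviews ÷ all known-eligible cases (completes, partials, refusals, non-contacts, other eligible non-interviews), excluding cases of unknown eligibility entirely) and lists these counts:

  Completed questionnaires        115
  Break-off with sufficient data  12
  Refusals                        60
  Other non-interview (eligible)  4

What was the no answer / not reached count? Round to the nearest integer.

RR5 = 115 / D = 0.509
D = 115 / 0.509 = 225.9
Other denominator terms total 191
no answer / not reached = 225.9 − 191 ≈ 35

35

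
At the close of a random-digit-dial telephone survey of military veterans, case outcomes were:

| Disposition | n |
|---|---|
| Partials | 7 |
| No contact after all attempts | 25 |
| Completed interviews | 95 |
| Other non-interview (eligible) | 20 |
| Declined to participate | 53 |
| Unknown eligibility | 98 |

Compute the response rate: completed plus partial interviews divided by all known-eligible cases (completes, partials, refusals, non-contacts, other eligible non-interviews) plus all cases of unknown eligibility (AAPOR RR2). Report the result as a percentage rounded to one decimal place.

Top → 95 + 7 = 102
Base → 95 + 7 + 53 + 25 + 20 + 98 = 298
RR2 = 102 / 298 = 0.3423

34.2%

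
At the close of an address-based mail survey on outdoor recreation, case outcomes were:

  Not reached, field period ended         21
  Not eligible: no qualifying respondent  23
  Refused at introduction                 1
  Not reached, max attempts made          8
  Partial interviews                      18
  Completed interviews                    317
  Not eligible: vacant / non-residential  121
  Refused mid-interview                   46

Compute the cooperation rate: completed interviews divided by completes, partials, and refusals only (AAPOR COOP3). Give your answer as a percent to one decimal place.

83.0%

Refusal or break-off = 1 + 46 = 47
Never reached = 21 + 8 = 29
Out of scope = 23 + 121 = 144
Top = 317
Base = 317 + 18 + 47 = 382
COOP3 = 317 / 382 = 0.8298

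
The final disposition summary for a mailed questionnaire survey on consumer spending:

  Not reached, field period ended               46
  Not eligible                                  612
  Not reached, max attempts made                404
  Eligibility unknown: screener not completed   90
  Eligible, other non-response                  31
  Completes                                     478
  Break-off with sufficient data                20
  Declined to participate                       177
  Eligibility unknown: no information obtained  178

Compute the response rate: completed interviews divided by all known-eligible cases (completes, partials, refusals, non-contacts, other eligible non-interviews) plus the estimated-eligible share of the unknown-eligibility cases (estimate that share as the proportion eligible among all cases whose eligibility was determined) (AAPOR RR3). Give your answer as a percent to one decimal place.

35.9%

No answer / not reached = 46 + 404 = 450
Unknown if eligible = 90 + 178 = 268
Top → 478
Eligible (known) → 478 + 20 + 177 + 450 + 31 = 1156
e = 1156 / (1156 + 612) = 1156 / 1768 = 0.6538
e × U → 0.6538 × 268 = 175.22
Denominator → 1156 + 175.22 = 1331.22
RR3 = 478 / 1331.22 = 0.3591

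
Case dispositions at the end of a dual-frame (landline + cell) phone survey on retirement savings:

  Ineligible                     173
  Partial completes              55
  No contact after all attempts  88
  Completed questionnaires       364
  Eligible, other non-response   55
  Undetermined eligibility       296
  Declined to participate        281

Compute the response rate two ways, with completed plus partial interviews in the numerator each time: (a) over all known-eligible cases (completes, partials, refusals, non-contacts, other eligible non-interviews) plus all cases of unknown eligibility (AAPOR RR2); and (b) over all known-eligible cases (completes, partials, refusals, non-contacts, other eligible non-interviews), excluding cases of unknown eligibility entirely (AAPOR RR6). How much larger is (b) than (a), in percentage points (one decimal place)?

Top = 364 + 55 = 419
Denom = 364 + 55 + 281 + 88 + 55 + 296 = 1139
RR2 = 419 / 1139 = 0.3679
Denom = 364 + 55 + 281 + 88 + 55 = 843
RR6 = 419 / 843 = 0.4970
Difference = 49.70 − 36.79 = 12.91 percentage points

12.9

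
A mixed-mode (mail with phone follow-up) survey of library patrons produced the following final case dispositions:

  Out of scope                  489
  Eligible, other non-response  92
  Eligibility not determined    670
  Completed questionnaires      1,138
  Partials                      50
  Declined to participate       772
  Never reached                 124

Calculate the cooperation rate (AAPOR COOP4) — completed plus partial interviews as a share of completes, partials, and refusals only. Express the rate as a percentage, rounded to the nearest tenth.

60.6%

Num: 1138 + 50 = 1188
Denominator: 1138 + 50 + 772 = 1960
COOP4 = 1188 / 1960 = 0.6061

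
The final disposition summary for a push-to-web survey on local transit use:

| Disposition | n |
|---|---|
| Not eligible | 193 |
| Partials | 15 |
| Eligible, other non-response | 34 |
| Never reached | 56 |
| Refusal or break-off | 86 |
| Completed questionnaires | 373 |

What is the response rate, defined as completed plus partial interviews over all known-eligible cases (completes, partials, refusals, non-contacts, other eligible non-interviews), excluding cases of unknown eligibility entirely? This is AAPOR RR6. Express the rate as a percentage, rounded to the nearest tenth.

68.8%

Top = 373 + 15 = 388
Denominator = 373 + 15 + 86 + 56 + 34 = 564
RR6 = 388 / 564 = 0.6879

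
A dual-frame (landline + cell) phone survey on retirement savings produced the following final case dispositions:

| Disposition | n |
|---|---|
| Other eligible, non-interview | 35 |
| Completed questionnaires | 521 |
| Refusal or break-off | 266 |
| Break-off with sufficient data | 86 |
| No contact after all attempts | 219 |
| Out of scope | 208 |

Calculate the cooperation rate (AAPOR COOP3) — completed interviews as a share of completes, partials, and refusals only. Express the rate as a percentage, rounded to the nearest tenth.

59.7%

Top = 521
Denominator = 521 + 86 + 266 = 873
COOP3 = 521 / 873 = 0.5968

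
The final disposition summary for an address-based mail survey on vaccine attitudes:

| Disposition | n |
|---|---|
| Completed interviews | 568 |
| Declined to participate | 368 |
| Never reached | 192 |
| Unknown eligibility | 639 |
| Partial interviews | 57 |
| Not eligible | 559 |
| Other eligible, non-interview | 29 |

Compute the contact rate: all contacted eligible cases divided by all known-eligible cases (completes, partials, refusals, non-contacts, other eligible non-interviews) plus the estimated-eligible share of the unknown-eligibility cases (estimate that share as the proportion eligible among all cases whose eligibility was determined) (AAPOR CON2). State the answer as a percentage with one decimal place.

61.9%

Top → 568 + 57 + 368 + 29 = 1022
Known eligible → 568 + 57 + 368 + 192 + 29 = 1214
e = 1214 / (1214 + 559) = 1214 / 1773 = 0.6847
e × U → 0.6847 × 639 = 437.52
Base → 1214 + 437.52 = 1651.52
CON2 = 1022 / 1651.52 = 0.6188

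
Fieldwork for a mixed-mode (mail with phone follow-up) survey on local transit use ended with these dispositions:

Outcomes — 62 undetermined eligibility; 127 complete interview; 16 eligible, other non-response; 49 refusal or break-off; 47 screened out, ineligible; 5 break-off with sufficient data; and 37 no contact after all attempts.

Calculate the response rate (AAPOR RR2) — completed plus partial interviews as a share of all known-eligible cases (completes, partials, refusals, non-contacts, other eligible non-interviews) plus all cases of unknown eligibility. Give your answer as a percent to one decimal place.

44.6%

Num → 127 + 5 = 132
Denom → 127 + 5 + 49 + 37 + 16 + 62 = 296
RR2 = 132 / 296 = 0.4459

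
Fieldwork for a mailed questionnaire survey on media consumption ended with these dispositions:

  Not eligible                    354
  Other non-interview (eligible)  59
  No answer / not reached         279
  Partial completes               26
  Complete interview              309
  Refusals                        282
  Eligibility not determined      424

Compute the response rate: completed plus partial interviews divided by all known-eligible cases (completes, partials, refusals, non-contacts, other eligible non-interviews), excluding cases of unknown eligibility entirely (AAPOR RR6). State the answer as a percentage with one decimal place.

Num → 309 + 26 = 335
Denominator → 309 + 26 + 282 + 279 + 59 = 955
RR6 = 335 / 955 = 0.3508

35.1%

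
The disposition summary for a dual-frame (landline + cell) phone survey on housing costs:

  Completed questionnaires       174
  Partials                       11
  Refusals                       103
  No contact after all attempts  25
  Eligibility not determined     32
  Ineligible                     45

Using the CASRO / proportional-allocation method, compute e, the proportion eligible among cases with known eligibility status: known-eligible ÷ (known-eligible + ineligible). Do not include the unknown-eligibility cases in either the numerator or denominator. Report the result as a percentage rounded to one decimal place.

87.4%

Known eligible: 174 + 11 + 103 + 25 = 313
e = 313 / (313 + 45) = 313 / 358 = 0.8743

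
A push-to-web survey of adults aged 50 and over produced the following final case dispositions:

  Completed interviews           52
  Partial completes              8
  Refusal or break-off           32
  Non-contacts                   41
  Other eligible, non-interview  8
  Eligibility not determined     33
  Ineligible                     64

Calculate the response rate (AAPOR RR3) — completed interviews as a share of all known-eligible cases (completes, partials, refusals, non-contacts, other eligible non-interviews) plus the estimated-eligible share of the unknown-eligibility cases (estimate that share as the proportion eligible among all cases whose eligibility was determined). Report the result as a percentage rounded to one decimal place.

Numerator: 52
Eligible (known): 52 + 8 + 32 + 41 + 8 = 141
e = 141 / (141 + 64) = 141 / 205 = 0.6878
Eligible share of unknowns: 0.6878 × 33 = 22.70
Base: 141 + 22.70 = 163.70
RR3 = 52 / 163.70 = 0.3177

31.8%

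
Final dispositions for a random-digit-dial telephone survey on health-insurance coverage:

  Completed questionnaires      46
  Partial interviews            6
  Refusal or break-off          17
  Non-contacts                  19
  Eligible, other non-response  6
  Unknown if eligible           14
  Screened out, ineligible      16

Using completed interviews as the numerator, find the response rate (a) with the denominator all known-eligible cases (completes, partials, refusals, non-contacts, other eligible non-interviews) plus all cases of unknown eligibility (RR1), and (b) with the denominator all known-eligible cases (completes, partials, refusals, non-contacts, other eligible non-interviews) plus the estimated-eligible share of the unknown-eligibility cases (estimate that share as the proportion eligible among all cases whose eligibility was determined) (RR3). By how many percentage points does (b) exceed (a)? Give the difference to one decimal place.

0.8

Numerator → 46
Denominator → 46 + 6 + 17 + 19 + 6 + 14 = 108
RR1 = 46 / 108 = 0.4259
Known eligible → 46 + 6 + 17 + 19 + 6 = 94
e = 94 / (94 + 16) = 94 / 110 = 0.8545
Estimated eligible among unknowns → 0.8545 × 14 = 11.96
Denominator → 94 + 11.96 = 105.96
RR3 = 46 / 105.96 = 0.4341
Difference = 43.41 − 42.59 = 0.82 percentage points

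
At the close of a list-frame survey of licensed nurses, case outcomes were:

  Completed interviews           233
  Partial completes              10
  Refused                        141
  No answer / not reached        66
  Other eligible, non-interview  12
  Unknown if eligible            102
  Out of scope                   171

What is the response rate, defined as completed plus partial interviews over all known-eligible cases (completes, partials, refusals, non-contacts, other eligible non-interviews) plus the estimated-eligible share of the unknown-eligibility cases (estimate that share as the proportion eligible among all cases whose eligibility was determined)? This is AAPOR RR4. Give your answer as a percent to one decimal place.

Top → 233 + 10 = 243
Known eligible → 233 + 10 + 141 + 66 + 12 = 462
e = 462 / (462 + 171) = 462 / 633 = 0.7299
e × U → 0.7299 × 102 = 74.45
Denom → 462 + 74.45 = 536.45
RR4 = 243 / 536.45 = 0.4530

45.3%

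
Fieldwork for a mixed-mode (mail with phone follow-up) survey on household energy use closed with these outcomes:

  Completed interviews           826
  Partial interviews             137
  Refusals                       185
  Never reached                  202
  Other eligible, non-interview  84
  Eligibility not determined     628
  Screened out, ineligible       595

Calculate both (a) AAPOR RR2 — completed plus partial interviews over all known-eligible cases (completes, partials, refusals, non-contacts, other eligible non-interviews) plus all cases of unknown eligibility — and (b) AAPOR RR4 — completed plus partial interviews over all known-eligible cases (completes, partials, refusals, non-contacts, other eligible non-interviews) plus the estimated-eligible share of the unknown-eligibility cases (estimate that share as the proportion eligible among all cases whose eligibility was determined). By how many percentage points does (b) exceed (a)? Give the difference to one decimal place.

4.6

Numerator: 826 + 137 = 963
Denom: 826 + 137 + 185 + 202 + 84 + 628 = 2062
RR2 = 963 / 2062 = 0.4670
Determined eligible: 826 + 137 + 185 + 202 + 84 = 1434
e = 1434 / (1434 + 595) = 1434 / 2029 = 0.7068
e × U: 0.7068 × 628 = 443.87
Denom: 1434 + 443.87 = 1877.87
RR4 = 963 / 1877.87 = 0.5128
Difference = 51.28 − 46.70 = 4.58 percentage points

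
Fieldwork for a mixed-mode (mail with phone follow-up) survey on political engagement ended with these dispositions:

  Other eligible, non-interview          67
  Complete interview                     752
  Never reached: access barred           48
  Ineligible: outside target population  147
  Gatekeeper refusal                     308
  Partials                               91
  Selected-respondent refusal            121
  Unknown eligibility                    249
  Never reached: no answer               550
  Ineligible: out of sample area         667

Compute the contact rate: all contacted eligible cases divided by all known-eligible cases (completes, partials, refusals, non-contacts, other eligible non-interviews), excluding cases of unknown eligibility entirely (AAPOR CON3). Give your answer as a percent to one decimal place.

Refusal or break-off = 308 + 121 = 429
Non-contacts = 550 + 48 = 598
Screened out, ineligible = 147 + 667 = 814
Num → 752 + 91 + 429 + 67 = 1339
Denom → 752 + 91 + 429 + 598 + 67 = 1937
CON3 = 1339 / 1937 = 0.6913

69.1%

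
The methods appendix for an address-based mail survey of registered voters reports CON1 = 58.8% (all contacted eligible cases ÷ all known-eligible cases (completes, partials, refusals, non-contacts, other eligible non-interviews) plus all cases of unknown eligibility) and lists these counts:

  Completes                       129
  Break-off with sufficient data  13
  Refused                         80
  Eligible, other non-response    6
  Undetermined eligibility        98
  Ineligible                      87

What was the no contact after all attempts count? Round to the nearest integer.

62

Num → 129 + 13 + 80 + 6 = 228
CON1 = 228 / D = 0.588
D = 228 / 0.588 = 387.8
Rest of base = 326
no contact after all attempts = 387.8 − 326 ≈ 62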